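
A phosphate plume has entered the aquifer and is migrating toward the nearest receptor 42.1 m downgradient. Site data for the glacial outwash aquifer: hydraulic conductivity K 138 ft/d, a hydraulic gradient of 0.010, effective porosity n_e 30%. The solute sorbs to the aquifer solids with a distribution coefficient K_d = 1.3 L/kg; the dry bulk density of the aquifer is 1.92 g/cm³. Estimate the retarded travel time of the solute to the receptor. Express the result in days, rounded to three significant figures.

280 days

K = 138 ft/d × 0.3048 = 42.06 m/d
Specific discharge q = 42.06 × 0.010 = 0.4206 m/d
v = Ki/n = 42.06·0.010/0.30 = 1.402 m/d
Retardation R = 1 + ρ_b·K_d/n = 1 + 1.92×1.3/0.30 = 9.320
Contaminant velocity v_c = v/R = 1.402/9.320 = 0.1504 m/d
t = L/v_c = 42.1/0.1504 = 279.8 d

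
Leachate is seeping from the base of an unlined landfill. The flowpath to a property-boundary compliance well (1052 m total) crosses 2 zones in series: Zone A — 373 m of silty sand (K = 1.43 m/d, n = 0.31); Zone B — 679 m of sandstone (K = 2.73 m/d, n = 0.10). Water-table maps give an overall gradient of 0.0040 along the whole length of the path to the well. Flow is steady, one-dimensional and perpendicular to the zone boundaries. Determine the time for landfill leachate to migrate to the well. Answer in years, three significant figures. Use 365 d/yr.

For zones in series the flux q is common to all zones; the equivalent conductivity is the harmonic (thickness-weighted) mean, K_eq = L_total / Σ(L_j/K_j).
Σ(L/K) = 373/1.43 + 679/2.73 = 260.8 + 248.7 = 509.6 d
K_eq = L_total / Σ(L/K) = 1052 / 509.6 = 2.065 m/d
q = K_eq · i = 2.065 × 0.0040 = 0.008258 m/d (same in every zone)
Zone A: v = q/n = 0.008258/0.31 = 0.02664 m/d → t_A = 373/0.02664 = 14000 d
Zone B: v = q/n = 0.008258/0.10 = 0.08258 m/d → t_B = 679/0.08258 = 8222 d
Total t = 14000 + 8222 = 22220 d
   = 22220 / 365 = 60.9 yr

60.9 years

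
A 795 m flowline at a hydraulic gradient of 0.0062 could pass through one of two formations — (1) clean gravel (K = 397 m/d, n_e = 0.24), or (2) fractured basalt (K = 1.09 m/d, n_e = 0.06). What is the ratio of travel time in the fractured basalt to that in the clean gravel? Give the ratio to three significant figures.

91.1

Unit 1 (clean gravel): v = 397×0.0062/0.24 = 10.26 m/d, t = 795/10.26 = 77.52 d
Unit 2 (fractured basalt): v = 1.09×0.0062/0.06 = 0.1126 m/d, t = 795/0.1126 = 7058 d
t(fractured basalt) / t(clean gravel) = 7058/77.52 = 91.1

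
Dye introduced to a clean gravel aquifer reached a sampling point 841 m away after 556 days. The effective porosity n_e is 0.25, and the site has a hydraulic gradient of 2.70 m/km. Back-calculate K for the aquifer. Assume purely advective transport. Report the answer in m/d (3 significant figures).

v = L / t = 841 / 556 = 1.513 m/d
K = v · n / i = 1.513 × 0.25 / 0.0027 = 140 m/d

140 m/d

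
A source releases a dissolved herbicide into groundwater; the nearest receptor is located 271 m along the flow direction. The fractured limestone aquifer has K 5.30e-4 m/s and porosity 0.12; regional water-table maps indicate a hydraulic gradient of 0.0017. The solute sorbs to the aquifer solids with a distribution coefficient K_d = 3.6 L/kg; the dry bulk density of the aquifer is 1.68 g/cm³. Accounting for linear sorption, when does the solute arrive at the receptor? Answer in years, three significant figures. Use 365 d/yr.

K = 5.30e-4 m/s × 86400 s/d = 45.79 m/d
Darcy flux q = K·i = 45.79 × 0.0017 = 0.07785 m/d
Average linear velocity = 0.07785 / 0.12 = 0.6487 m/d
Retardation R = 1 + ρ_b·K_d/n = 1 + 1.68×3.6/0.12 = 51.40
Contaminant velocity v_c = v/R = 0.6487/51.40 = 0.01262 m/d
t = L/v_c = 271/0.01262 = 21470 d
   = 21470/365 = 58.8 yr

58.8 years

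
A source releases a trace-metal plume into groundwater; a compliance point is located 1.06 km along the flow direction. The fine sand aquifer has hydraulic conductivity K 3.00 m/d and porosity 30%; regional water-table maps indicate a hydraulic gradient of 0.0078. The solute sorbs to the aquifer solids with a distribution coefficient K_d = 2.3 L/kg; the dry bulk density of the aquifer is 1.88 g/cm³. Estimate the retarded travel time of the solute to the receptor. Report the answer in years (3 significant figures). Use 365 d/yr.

Darcy flux q = K·i = 3.00 × 0.0078 = 0.02340 m/d
v_s = q/n_e = 0.02340/0.30 = 0.07800 m/d
Retardation R = 1 + ρ_b·K_d/n = 1 + 1.88×2.3/0.30 = 15.41
Contaminant velocity v_c = v/R = 0.07800/15.41 = 0.005061 m/d
L = 1.06 km = 1060 m
t = L/v_c = 1060/0.005061 = 209500 d
   = 209500/365 = 574 yr

574 years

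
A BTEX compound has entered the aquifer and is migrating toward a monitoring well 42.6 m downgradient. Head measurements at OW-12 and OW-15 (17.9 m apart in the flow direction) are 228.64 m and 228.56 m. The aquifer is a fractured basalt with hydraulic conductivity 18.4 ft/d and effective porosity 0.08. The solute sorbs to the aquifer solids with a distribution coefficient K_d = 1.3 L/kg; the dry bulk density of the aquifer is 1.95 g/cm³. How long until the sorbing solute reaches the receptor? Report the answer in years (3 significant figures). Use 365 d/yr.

12.2 years

Hydraulic gradient i = (228.64 − 228.56) / 17.9 = 0.08 / 17.9 = 0.004469
K = 18.4 ft/d × 0.3048 = 5.608 m/d
q = Ki = 5.608 × 0.004469 = 0.02507 m/d
v = Ki/n = 5.608·0.004469/0.08 = 0.3133 m/d
Retardation R = 1 + ρ_b·K_d/n = 1 + 1.95×1.3/0.08 = 32.69
Contaminant velocity v_c = v/R = 0.3133/32.69 = 0.009585 m/d
t = L/v_c = 42.6/0.009585 = 4444 d
   = 4444/365 = 12.2 yr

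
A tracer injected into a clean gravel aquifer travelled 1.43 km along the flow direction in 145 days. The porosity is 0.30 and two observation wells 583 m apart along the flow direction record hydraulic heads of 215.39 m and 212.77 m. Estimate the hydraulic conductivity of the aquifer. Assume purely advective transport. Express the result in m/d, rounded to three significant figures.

658 m/d

Hydraulic gradient i = (215.39 − 212.77) / 583 = 2.62 / 583 = 0.004494
L = 1.43 km = 1430 m
v = L / t = 1430 / 145 = 9.862 m/d
K = v · n / i = 9.862 × 0.30 / 0.004494 = 658 m/d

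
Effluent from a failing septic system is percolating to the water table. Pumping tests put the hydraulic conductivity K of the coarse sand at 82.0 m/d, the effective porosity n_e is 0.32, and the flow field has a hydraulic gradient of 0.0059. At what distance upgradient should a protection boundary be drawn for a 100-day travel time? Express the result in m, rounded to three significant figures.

151 m

Specific discharge q = 82.0 × 0.0059 = 0.4838 m/d
Seepage velocity v = q / n = 0.4838 / 0.32 = 1.512 m/d
L = v × T = 1.512 × 100 = 151.2 m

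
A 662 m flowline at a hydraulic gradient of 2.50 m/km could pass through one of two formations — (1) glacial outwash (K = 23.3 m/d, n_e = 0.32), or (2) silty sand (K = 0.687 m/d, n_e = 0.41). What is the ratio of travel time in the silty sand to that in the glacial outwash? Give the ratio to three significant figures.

43.5

Unit 1 (glacial outwash): v = 23.3×0.0025/0.32 = 0.1820 m/d, t = 662/0.1820 = 3637 d
Unit 2 (silty sand): v = 0.687×0.0025/0.41 = 0.004189 m/d, t = 662/0.004189 = 158000 d
t(silty sand) / t(glacial outwash) = 158000/3637 = 43.5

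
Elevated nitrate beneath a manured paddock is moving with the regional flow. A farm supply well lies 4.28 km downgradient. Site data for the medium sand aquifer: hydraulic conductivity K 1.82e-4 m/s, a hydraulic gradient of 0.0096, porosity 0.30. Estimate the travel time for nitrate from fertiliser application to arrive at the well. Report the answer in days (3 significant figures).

8510 days

K = 1.82e-4 m/s × 86400 s/d = 15.72 m/d
Specific discharge q = 15.72 × 0.0096 = 0.1510 m/d
Seepage velocity v = q / n = 0.1510 / 0.30 = 0.5032 m/d
L = 4.28 km = 4280 m
t = L / v = 4280 / 0.5032 = 8506 d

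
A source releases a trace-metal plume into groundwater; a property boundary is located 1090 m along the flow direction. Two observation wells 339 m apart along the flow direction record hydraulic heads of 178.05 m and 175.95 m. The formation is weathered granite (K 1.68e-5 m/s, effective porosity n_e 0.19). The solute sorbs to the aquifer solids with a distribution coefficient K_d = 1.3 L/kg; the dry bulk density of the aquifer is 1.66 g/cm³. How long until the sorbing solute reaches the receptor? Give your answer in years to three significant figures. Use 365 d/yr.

780 years

Hydraulic gradient i = (178.05 − 175.95) / 339 = 2.10 / 339 = 0.006195
K = 1.68e-5 m/s × 86400 s/d = 1.452 m/d
q = Ki = 1.452 × 0.006195 = 0.008992 m/d
v = Ki/n = 1.452·0.006195/0.19 = 0.04732 m/d
Retardation R = 1 + ρ_b·K_d/n = 1 + 1.66×1.3/0.19 = 12.36
Contaminant velocity v_c = v/R = 0.04732/12.36 = 0.003830 m/d
t = L/v_c = 1090/0.003830 = 284600 d
   = 284600/365 = 780 yr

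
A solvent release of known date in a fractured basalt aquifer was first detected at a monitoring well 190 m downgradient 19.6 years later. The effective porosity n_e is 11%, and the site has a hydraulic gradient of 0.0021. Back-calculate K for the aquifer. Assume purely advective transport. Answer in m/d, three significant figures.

t = 19.6 years = 7154 d
v = L / t = 190 / 7154 = 0.02656 m/d
K = v · n / i = 0.02656 × 0.11 / 0.0021 = 1.39 m/d

1.39 m/d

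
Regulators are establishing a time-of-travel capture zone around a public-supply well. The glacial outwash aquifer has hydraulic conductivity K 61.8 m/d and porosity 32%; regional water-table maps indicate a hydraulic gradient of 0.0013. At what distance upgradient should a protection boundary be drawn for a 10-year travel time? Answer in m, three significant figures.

Darcy flux q = K·i = 61.8 × 0.0013 = 0.08034 m/d
Seepage velocity v = q / n = 0.08034 / 0.32 = 0.2511 m/d
T = 10 yr × 365 = 3650 d
L = v × T = 0.2511 × 3650 = 916.4 m

916 m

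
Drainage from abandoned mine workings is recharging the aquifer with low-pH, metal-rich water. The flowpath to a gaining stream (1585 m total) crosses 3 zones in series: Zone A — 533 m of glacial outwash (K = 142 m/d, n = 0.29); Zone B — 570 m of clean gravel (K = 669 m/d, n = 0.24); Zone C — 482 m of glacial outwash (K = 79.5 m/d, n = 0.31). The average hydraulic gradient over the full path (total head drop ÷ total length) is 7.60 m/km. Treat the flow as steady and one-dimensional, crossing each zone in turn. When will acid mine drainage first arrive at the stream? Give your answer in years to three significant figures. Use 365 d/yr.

For zones in series the flux q is common to all zones; the equivalent conductivity is the harmonic (thickness-weighted) mean, K_eq = L_total / Σ(L_j/K_j).
Σ(L/K) = 533/142 + 570/669 + 482/79.5 = 3.754 + 0.8520 + 6.063 = 10.67 d
K_eq = L_total / Σ(L/K) = 1585 / 10.67 = 148.6 m/d
q = K_eq · i = 148.6 × 0.0076 = 1.129 m/d (same in every zone)
Zone A: v = q/n = 1.129/0.29 = 3.894 m/d → t_A = 533/3.894 = 136.9 d
Zone B: v = q/n = 1.129/0.24 = 4.705 m/d → t_B = 570/4.705 = 121.2 d
Zone C: v = q/n = 1.129/0.31 = 3.642 m/d → t_C = 482/3.642 = 132.3 d
Total t = 136.9 + 121.2 + 132.3 = 390.4 d
   = 390.4 / 365 = 1.07 yr

1.07 years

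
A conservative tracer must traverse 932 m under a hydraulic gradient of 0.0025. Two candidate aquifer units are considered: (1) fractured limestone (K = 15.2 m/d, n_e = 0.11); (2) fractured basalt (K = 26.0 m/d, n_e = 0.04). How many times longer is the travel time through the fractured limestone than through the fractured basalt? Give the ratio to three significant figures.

4.70

Unit 1 (fractured limestone): v = 15.2×0.0025/0.11 = 0.3455 m/d, t = 932/0.3455 = 2698 d
Unit 2 (fractured basalt): v = 26.0×0.0025/0.04 = 1.625 m/d, t = 932/1.625 = 573.5 d
t(fractured limestone) / t(fractured basalt) = 2698/573.5 = 4.70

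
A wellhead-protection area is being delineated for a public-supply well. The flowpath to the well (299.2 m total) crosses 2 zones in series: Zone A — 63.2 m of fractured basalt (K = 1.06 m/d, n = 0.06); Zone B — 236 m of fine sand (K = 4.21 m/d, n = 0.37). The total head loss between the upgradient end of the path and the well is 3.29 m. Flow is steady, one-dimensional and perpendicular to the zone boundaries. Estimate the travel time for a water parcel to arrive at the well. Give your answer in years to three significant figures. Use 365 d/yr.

Continuity: the same q passes through each zone, so ΔH = q·Σ(L_j/K_j) — the zones act as resistances in series.
Σ(L/K) = 63.2/1.06 + 236/4.21 = 59.62 + 56.06 = 115.7 d
q = ΔH / Σ(L/K) = 3.29 / 115.7 = 0.02844 m/d (same in every zone)
Zone A: v = q/n = 0.02844/0.06 = 0.4740 m/d → t_A = 63.2/0.4740 = 133.3 d
Zone B: v = q/n = 0.02844/0.37 = 0.07687 m/d → t_B = 236/0.07687 = 3070 d
Total t = 133.3 + 3070 = 3204 d
   = 3204 / 365 = 8.78 yr

8.78 years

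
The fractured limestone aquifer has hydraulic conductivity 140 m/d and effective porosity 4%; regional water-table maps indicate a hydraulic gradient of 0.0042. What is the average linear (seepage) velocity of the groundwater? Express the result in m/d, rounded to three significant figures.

14.7 m/d

q = Ki = 140 × 0.0042 = 0.5880 m/d
v = Ki/n = 140·0.0042/0.04 = 14.70 m/d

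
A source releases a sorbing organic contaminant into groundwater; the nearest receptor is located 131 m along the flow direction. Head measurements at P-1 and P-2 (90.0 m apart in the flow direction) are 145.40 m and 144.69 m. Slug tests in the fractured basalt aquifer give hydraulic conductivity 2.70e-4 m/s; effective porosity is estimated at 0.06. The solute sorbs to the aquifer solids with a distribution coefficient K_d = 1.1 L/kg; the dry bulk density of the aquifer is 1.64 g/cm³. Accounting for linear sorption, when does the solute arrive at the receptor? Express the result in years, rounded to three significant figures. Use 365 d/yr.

3.64 years

Hydraulic gradient i = (145.40 − 144.69) / 90.0 = 0.71 / 90.0 = 0.007889
K = 2.70e-4 m/s × 86400 s/d = 23.33 m/d
q = Ki = 23.33 × 0.007889 = 0.1840 m/d
v = Ki/n = 23.33·0.007889/0.06 = 3.067 m/d
Retardation R = 1 + ρ_b·K_d/n = 1 + 1.64×1.1/0.06 = 31.07
Contaminant velocity v_c = v/R = 3.067/31.07 = 0.09873 m/d
t = L/v_c = 131/0.09873 = 1327 d
   = 1327/365 = 3.64 yr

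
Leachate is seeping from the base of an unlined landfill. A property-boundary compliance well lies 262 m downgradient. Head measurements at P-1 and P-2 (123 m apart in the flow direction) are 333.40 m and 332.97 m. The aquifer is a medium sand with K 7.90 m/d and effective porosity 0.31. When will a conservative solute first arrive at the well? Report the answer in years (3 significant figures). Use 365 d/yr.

Hydraulic gradient i = (333.40 − 332.97) / 123 = 0.43 / 123 = 0.003496
q = Ki = 7.90 × 0.003496 = 0.02762 m/d
Seepage velocity v = q / n = 0.02762 / 0.31 = 0.08909 m/d
t = L / v = 262 / 0.08909 = 2941 d
   = 2941 / 365 = 8.06 yr

8.06 years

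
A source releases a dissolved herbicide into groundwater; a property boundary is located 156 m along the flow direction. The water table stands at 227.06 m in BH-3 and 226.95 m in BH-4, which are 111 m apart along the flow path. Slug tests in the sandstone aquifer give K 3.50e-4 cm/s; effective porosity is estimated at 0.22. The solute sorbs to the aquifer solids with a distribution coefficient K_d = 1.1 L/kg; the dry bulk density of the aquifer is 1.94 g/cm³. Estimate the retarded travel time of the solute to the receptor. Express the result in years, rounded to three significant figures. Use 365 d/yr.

Hydraulic gradient i = (227.06 − 226.95) / 111 = 0.11 / 111 = 9.910e-4
K = 3.50e-4 cm/s × 864 = 0.3024 m/d
q = Ki = 0.3024 × 9.910e-4 = 2.997e-4 m/d
Seepage velocity v = q / n = 2.997e-4 / 0.22 = 0.001362 m/d
Retardation R = 1 + ρ_b·K_d/n = 1 + 1.94×1.1/0.22 = 10.70
Contaminant velocity v_c = v/R = 0.001362/10.70 = 1.273e-4 m/d
t = L/v_c = 156/1.273e-4 = 1.225e6 d
   = 1.225e6/365 = 3360 yr

3360 years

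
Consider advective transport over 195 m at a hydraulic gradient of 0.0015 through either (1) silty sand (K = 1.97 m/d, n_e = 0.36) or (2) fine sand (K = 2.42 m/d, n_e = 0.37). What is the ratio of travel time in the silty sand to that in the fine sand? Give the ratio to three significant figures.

1.20

Unit 1 (silty sand): v = 1.97×0.0015/0.36 = 0.008208 m/d, t = 195/0.008208 = 23760 d
Unit 2 (fine sand): v = 2.42×0.0015/0.37 = 0.009811 m/d, t = 195/0.009811 = 19880 d
t(silty sand) / t(fine sand) = 23760/19880 = 1.20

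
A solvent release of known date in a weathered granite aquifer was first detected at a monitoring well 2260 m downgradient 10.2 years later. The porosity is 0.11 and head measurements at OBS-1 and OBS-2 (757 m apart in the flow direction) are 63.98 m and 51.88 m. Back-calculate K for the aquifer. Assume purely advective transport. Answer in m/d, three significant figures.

4.18 m/d

Hydraulic gradient i = (63.98 − 51.88) / 757 = 12.10 / 757 = 0.01598
t = 10.2 years = 3723 d
v = L / t = 2260 / 3723 = 0.6070 m/d
K = v · n / i = 0.6070 × 0.11 / 0.01598 = 4.18 m/d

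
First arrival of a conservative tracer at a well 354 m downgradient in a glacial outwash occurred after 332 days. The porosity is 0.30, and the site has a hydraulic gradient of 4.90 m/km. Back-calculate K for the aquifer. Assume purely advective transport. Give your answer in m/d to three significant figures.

v = L / t = 354 / 332 = 1.066 m/d
K = v · n / i = 1.066 × 0.30 / 0.0049 = 65.3 m/d

65.3 m/d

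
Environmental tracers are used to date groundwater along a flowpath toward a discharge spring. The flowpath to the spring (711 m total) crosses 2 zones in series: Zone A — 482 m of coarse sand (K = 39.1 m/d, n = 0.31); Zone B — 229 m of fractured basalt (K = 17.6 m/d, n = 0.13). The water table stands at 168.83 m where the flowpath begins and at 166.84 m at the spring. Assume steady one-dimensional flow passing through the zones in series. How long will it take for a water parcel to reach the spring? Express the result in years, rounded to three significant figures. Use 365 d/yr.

Total head drop ΔH = 168.83 − 166.84 = 1.99 m
Continuity: the same q passes through each zone, so ΔH = q·Σ(L_j/K_j) — the zones act as resistances in series.
Σ(L/K) = 482/39.1 + 229/17.6 = 12.33 + 13.01 = 25.34 d
q = ΔH / Σ(L/K) = 1.99 / 25.34 = 0.07854 m/d (same in every zone)
Zone A: v = q/n = 0.07854/0.31 = 0.2533 m/d → t_A = 482/0.2533 = 1903 d
Zone B: v = q/n = 0.07854/0.13 = 0.6041 m/d → t_B = 229/0.6041 = 379.1 d
Total t = 1903 + 379.1 = 2282 d
   = 2282 / 365 = 6.25 yr

6.25 years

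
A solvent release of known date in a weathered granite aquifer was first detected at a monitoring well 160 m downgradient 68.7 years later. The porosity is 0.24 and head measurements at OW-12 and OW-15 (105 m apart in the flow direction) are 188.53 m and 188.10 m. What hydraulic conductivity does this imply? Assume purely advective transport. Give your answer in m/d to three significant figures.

0.374 m/d

Hydraulic gradient i = (188.53 − 188.10) / 105 = 0.43 / 105 = 0.004095
t = 68.7 years = 25080 d
v = L / t = 160 / 25080 = 0.006381 m/d
K = v · n / i = 0.006381 × 0.24 / 0.004095 = 0.374 m/d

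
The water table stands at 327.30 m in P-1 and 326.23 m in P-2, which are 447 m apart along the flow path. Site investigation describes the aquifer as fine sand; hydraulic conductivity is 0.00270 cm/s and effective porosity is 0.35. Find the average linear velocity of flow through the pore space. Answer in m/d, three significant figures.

0.0160 m/d

Hydraulic gradient i = (327.30 − 326.23) / 447 = 1.07 / 447 = 0.002394
K = 0.00270 cm/s × 864 = 2.333 m/d
Specific discharge q = 2.333 × 0.002394 = 0.005584 m/d
v = Ki/n = 2.333·0.002394/0.35 = 0.01595 m/d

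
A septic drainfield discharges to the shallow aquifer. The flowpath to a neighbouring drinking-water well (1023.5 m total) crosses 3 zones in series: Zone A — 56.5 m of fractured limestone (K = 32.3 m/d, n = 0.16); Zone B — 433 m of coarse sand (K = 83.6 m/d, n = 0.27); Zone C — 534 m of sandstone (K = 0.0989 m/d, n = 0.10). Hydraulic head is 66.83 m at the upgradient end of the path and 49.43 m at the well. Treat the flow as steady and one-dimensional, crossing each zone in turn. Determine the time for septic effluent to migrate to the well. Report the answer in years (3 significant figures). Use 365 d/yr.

153 years

Total head drop ΔH = 66.83 − 49.43 = 17.40 m
Continuity: the same q passes through each zone, so ΔH = q·Σ(L_j/K_j) — the zones act as resistances in series.
Σ(L/K) = 56.5/32.3 + 433/83.6 + 534/0.0989 = 1.749 + 5.179 + 5399 = 5406 d
q = ΔH / Σ(L/K) = 17.40 / 5406 = 0.003218 m/d (same in every zone)
Zone A: v = q/n = 0.003218/0.16 = 0.02012 m/d → t_A = 56.5/0.02012 = 2809 d
Zone B: v = q/n = 0.003218/0.27 = 0.01192 m/d → t_B = 433/0.01192 = 36320 d
Zone C: v = q/n = 0.003218/0.10 = 0.03218 m/d → t_C = 534/0.03218 = 16590 d
Total t = 2809 + 36320 + 16590 = 55730 d
   = 55730 / 365 = 153 yr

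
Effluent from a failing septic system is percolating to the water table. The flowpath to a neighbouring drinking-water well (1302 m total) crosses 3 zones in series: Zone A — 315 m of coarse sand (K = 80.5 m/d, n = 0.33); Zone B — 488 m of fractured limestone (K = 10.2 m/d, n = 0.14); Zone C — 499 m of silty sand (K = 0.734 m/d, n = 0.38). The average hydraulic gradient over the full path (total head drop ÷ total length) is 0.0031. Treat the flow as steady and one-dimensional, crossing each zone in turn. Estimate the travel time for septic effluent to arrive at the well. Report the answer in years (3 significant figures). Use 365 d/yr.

Continuity: the same q passes through each zone, so ΔH = q·Σ(L_j/K_j) — the zones act as resistances in series.
Σ(L/K) = 315/80.5 + 488/10.2 + 499/0.734 = 3.913 + 47.84 + 679.8 = 731.6 d
K_eq = L_total / Σ(L/K) = 1302 / 731.6 = 1.780 m/d
q = K_eq · i = 1.780 × 0.0031 = 0.005517 m/d (same in every zone)
Zone A: v = q/n = 0.005517/0.33 = 0.01672 m/d → t_A = 315/0.01672 = 18840 d
Zone B: v = q/n = 0.005517/0.14 = 0.03941 m/d → t_B = 488/0.03941 = 12380 d
Zone C: v = q/n = 0.005517/0.38 = 0.01452 m/d → t_C = 499/0.01452 = 34370 d
Total t = 18840 + 12380 + 34370 = 65600 d
   = 65600 / 365 = 180 yr

180 years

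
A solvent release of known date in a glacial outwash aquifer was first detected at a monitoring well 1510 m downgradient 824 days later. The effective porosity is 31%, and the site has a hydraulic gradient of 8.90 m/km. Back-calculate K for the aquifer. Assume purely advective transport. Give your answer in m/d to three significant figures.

63.8 m/d

v = L / t = 1510 / 824 = 1.833 m/d
K = v · n / i = 1.833 × 0.31 / 0.0089 = 63.8 m/d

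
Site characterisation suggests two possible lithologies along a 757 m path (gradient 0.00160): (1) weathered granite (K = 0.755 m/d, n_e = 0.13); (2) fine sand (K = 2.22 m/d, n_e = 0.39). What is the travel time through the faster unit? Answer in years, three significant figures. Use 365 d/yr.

Unit 1 (weathered granite): v = 0.755×0.0016/0.13 = 0.009292 m/d, t = 757/0.009292 = 81470 d
Unit 2 (fine sand): v = 2.22×0.0016/0.39 = 0.009108 m/d, t = 757/0.009108 = 83120 d
Faster: 81470 d / 365 = 223 yr

223 years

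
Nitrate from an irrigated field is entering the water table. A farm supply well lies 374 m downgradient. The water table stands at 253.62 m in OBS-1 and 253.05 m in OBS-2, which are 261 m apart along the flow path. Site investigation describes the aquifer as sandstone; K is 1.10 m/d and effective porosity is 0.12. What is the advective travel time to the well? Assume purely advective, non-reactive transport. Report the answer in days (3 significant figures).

18700 days

Hydraulic gradient i = (253.62 − 253.05) / 261 = 0.57 / 261 = 0.002184
q = Ki = 1.10 × 0.002184 = 0.002402 m/d
v_s = q/n_e = 0.002402/0.12 = 0.02002 m/d
t = L / v = 374 / 0.02002 = 18680 d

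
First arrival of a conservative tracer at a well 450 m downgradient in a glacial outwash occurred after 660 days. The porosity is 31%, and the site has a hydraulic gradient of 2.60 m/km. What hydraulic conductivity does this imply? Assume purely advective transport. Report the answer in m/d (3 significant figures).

81.3 m/d

v = L / t = 450 / 660 = 0.6818 m/d
K = v · n / i = 0.6818 × 0.31 / 0.0026 = 81.3 m/d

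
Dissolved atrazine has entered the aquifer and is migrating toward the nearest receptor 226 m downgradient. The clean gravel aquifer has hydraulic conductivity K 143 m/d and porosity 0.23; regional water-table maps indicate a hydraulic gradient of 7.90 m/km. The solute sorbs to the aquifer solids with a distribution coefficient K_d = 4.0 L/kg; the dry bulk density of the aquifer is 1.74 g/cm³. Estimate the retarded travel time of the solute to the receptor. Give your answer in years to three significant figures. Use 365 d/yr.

q = Ki = 143 × 0.0079 = 1.130 m/d
v_s = q/n_e = 1.130/0.23 = 4.912 m/d
Retardation R = 1 + ρ_b·K_d/n = 1 + 1.74×4.0/0.23 = 31.26
Contaminant velocity v_c = v/R = 4.912/31.26 = 0.1571 m/d
t = L/v_c = 226/0.1571 = 1438 d
   = 1438/365 = 3.94 yr

3.94 years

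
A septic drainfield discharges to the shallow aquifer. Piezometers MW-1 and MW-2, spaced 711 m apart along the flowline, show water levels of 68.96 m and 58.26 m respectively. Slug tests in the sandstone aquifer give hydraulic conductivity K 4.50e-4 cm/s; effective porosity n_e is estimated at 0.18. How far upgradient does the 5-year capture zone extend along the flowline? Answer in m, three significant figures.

59.3 m

Hydraulic gradient i = (68.96 − 58.26) / 711 = 10.70 / 711 = 0.01505
K = 4.50e-4 cm/s × 864 = 0.3888 m/d
Specific discharge q = 0.3888 × 0.01505 = 0.005851 m/d
v_s = q/n_e = 0.005851/0.18 = 0.03251 m/d
T = 5 yr × 365 = 1825 d
L = v × T = 0.03251 × 1825 = 59.32 m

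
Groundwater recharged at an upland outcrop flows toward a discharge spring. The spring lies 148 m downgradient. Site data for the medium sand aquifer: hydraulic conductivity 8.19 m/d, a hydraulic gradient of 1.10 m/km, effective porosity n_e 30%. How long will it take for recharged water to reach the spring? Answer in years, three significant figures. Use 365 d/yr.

q = Ki = 8.19 × 0.0011 = 0.009009 m/d
Average linear velocity = 0.009009 / 0.30 = 0.03003 m/d
t = L / v = 148 / 0.03003 = 4928 d
   = 4928 / 365 = 13.5 yr

13.5 years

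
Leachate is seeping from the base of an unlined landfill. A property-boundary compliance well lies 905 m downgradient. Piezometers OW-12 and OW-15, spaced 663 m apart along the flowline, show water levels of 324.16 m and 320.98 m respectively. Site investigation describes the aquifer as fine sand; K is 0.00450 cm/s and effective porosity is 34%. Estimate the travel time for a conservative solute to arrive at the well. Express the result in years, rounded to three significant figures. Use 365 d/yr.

Hydraulic gradient i = (324.16 − 320.98) / 663 = 3.18 / 663 = 0.004796
K = 0.00450 cm/s × 864 = 3.888 m/d
Darcy flux q = K·i = 3.888 × 0.004796 = 0.01865 m/d
Average linear velocity = 0.01865 / 0.34 = 0.05485 m/d
t = L / v = 905 / 0.05485 = 16500 d
   = 16500 / 365 = 45.2 yr

45.2 years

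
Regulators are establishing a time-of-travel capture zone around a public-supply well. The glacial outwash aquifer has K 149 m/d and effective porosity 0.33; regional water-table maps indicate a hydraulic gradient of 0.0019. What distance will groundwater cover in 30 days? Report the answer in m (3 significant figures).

25.7 m

Darcy flux q = K·i = 149 × 0.0019 = 0.2831 m/d
v = Ki/n = 149·0.0019/0.33 = 0.8579 m/d
L = v × T = 0.8579 × 30 = 25.74 m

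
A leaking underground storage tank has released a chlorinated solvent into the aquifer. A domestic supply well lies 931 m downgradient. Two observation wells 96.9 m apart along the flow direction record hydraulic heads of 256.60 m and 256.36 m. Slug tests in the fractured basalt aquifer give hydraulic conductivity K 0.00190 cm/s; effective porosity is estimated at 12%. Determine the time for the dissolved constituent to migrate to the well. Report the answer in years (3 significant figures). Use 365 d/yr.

75.3 years

Hydraulic gradient i = (256.60 − 256.36) / 96.9 = 0.24 / 96.9 = 0.002477
K = 0.00190 cm/s × 864 = 1.642 m/d
q = Ki = 1.642 × 0.002477 = 0.004066 m/d
Seepage velocity v = q / n = 0.004066 / 0.12 = 0.03388 m/d
t = L / v = 931 / 0.03388 = 27480 d
   = 27480 / 365 = 75.3 yr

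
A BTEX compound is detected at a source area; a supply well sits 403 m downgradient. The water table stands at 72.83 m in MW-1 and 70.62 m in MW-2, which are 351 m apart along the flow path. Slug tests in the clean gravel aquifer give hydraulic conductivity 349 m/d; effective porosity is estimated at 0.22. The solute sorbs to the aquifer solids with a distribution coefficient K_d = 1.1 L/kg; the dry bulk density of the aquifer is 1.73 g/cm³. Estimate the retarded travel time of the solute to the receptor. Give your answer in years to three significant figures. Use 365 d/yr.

Hydraulic gradient i = (72.83 − 70.62) / 351 = 2.21 / 351 = 0.006296
q = Ki = 349 × 0.006296 = 2.197 m/d
Seepage velocity v = q / n = 2.197 / 0.22 = 9.988 m/d
Retardation R = 1 + ρ_b·K_d/n = 1 + 1.73×1.1/0.22 = 9.650
Contaminant velocity v_c = v/R = 9.988/9.650 = 1.035 m/d
t = L/v_c = 403/1.035 = 389.4 d
   = 389.4/365 = 1.07 yr

1.07 years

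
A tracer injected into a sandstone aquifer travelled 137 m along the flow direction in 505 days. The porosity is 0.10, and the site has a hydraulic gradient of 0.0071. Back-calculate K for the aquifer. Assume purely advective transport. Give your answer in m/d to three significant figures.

3.82 m/d

v = L / t = 137 / 505 = 0.2713 m/d
K = v · n / i = 0.2713 × 0.10 / 0.0071 = 3.82 m/d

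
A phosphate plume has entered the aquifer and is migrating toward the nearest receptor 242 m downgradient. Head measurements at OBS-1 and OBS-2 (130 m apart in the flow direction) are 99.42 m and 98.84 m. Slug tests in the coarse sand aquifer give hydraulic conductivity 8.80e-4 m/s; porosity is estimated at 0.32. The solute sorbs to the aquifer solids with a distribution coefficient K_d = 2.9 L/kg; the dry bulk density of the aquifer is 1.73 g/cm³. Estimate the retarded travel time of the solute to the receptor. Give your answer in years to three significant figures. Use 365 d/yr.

Hydraulic gradient i = (99.42 − 98.84) / 130 = 0.58 / 130 = 0.004462
K = 8.80e-4 m/s × 86400 s/d = 76.03 m/d
Specific discharge q = 76.03 × 0.004462 = 0.3392 m/d
Average linear velocity = 0.3392 / 0.32 = 1.060 m/d
Retardation R = 1 + ρ_b·K_d/n = 1 + 1.73×2.9/0.32 = 16.68
Contaminant velocity v_c = v/R = 1.060/16.68 = 0.06356 m/d
t = L/v_c = 242/0.06356 = 3807 d
   = 3807/365 = 10.4 yr

10.4 years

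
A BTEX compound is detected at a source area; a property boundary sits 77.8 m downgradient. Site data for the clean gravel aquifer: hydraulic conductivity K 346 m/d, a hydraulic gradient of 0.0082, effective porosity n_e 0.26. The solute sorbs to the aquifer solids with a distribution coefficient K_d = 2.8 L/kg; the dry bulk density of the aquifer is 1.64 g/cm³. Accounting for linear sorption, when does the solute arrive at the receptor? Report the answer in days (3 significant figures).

Specific discharge q = 346 × 0.0082 = 2.837 m/d
Seepage velocity v = q / n = 2.837 / 0.26 = 10.91 m/d
Retardation R = 1 + ρ_b·K_d/n = 1 + 1.64×2.8/0.26 = 18.66
Contaminant velocity v_c = v/R = 10.91/18.66 = 0.5847 m/d
t = L/v_c = 77.8/0.5847 = 133.0 d

133 days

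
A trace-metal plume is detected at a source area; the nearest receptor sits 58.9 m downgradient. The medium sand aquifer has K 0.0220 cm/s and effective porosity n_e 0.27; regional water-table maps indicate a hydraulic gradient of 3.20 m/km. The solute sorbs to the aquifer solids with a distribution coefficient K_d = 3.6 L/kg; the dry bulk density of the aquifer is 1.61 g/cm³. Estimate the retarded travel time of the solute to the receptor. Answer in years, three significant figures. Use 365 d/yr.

16.1 years

K = 0.0220 cm/s × 864 = 19.01 m/d
Specific discharge q = 19.01 × 0.0032 = 0.06083 m/d
Seepage velocity v = q / n = 0.06083 / 0.27 = 0.2253 m/d
Retardation R = 1 + ρ_b·K_d/n = 1 + 1.61×3.6/0.27 = 22.47
Contaminant velocity v_c = v/R = 0.2253/22.47 = 0.01003 m/d
t = L/v_c = 58.9/0.01003 = 5874 d
   = 5874/365 = 16.1 yr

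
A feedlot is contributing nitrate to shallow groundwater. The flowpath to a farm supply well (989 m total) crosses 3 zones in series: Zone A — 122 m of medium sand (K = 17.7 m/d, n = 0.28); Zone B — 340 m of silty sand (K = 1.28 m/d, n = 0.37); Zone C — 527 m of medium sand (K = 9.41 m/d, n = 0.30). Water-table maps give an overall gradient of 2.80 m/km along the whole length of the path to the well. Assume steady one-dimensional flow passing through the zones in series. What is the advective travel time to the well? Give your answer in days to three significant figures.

37700 days

Steady 1-D flow in series ⇒ the Darcy flux q is identical in every zone and the zone head losses add (resistances L/K in series).
Σ(L/K) = 122/17.7 + 340/1.28 + 527/9.41 = 6.893 + 265.6 + 56.00 = 328.5 d
K_eq = L_total / Σ(L/K) = 989 / 328.5 = 3.010 m/d
q = K_eq · i = 3.010 × 0.0028 = 0.008429 m/d (same in every zone)
Zone A: v = q/n = 0.008429/0.28 = 0.03010 m/d → t_A = 122/0.03010 = 4053 d
Zone B: v = q/n = 0.008429/0.37 = 0.02278 m/d → t_B = 340/0.02278 = 14920 d
Zone C: v = q/n = 0.008429/0.30 = 0.02810 m/d → t_C = 527/0.02810 = 18760 d
Total t = 4053 + 14920 + 18760 = 37730 d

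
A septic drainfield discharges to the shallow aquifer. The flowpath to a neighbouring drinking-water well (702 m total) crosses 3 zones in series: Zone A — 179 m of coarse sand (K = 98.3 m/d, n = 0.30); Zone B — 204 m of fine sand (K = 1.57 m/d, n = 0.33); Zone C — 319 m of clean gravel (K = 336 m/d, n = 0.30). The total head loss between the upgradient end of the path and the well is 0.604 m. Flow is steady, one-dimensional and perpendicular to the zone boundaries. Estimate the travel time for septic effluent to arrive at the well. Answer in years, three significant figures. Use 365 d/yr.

130 years

Continuity: the same q passes through each zone, so ΔH = q·Σ(L_j/K_j) — the zones act as resistances in series.
Σ(L/K) = 179/98.3 + 204/1.57 + 319/336 = 1.821 + 129.9 + 0.9494 = 132.7 d
q = ΔH / Σ(L/K) = 0.604 / 132.7 = 0.004551 m/d (same in every zone)
Zone A: v = q/n = 0.004551/0.30 = 0.01517 m/d → t_A = 179/0.01517 = 11800 d
Zone B: v = q/n = 0.004551/0.33 = 0.01379 m/d → t_B = 204/0.01379 = 14790 d
Zone C: v = q/n = 0.004551/0.30 = 0.01517 m/d → t_C = 319/0.01517 = 21030 d
Total t = 11800 + 14790 + 21030 = 47620 d
   = 47620 / 365 = 130 yr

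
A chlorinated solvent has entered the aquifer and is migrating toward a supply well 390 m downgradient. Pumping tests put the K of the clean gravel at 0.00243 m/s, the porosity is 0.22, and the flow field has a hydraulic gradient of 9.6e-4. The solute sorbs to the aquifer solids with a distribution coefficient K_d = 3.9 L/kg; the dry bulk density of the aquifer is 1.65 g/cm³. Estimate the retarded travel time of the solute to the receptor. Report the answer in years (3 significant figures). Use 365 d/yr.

35.3 years

K = 0.00243 m/s × 86400 s/d = 210.0 m/d
Darcy flux q = K·i = 210.0 × 9.6e-4 = 0.2016 m/d
v_s = q/n_e = 0.2016/0.22 = 0.9162 m/d
Retardation R = 1 + ρ_b·K_d/n = 1 + 1.65×3.9/0.22 = 30.25
Contaminant velocity v_c = v/R = 0.9162/30.25 = 0.03029 m/d
t = L/v_c = 390/0.03029 = 12880 d
   = 12880/365 = 35.3 yr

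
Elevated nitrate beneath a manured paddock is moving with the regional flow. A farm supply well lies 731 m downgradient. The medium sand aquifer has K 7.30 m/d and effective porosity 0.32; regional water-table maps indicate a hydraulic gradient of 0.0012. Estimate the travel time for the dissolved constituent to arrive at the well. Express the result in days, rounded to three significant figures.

26700 days

Darcy flux q = K·i = 7.30 × 0.0012 = 0.008760 m/d
v = Ki/n = 7.30·0.0012/0.32 = 0.02737 m/d
t = L / v = 731 / 0.02737 = 26700 d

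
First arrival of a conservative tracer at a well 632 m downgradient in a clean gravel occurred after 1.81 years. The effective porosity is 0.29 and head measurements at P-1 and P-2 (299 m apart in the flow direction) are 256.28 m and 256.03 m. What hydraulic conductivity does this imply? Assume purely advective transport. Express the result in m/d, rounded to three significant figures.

Hydraulic gradient i = (256.28 − 256.03) / 299 = 0.25 / 299 = 8.361e-4
t = 1.81 years = 660.7 d
v = L / t = 632 / 660.7 = 0.9566 m/d
K = v · n / i = 0.9566 × 0.29 / 8.361e-4 = 332 m/d

332 m/d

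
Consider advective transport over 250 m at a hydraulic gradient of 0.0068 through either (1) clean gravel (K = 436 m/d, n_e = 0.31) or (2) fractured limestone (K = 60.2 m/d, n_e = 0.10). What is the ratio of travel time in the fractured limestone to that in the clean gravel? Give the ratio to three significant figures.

2.34

Unit 1 (clean gravel): v = 436×0.0068/0.31 = 9.564 m/d, t = 250/9.564 = 26.14 d
Unit 2 (fractured limestone): v = 60.2×0.0068/0.10 = 4.094 m/d, t = 250/4.094 = 61.07 d
t(fractured limestone) / t(clean gravel) = 61.07/26.14 = 2.34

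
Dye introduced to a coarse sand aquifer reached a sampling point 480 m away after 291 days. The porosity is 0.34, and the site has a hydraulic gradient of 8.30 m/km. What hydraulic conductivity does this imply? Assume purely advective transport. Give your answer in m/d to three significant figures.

v = L / t = 480 / 291 = 1.649 m/d
K = v · n / i = 1.649 × 0.34 / 0.0083 = 67.6 m/d

67.6 m/d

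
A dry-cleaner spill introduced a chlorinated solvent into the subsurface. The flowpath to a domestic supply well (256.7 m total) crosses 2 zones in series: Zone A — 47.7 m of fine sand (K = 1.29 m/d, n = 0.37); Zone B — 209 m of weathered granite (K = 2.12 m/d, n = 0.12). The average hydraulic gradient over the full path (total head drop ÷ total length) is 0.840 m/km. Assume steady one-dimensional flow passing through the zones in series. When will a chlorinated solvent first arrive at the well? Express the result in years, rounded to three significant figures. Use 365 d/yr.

Continuity: the same q passes through each zone, so ΔH = q·Σ(L_j/K_j) — the zones act as resistances in series.
Σ(L/K) = 47.7/1.29 + 209/2.12 = 36.98 + 98.58 = 135.6 d
K_eq = L_total / Σ(L/K) = 256.7 / 135.6 = 1.894 m/d
q = K_eq · i = 1.894 × 8.4e-4 = 0.001591 m/d (same in every zone)
Zone A: v = q/n = 0.001591/0.37 = 0.004299 m/d → t_A = 47.7/0.004299 = 11100 d
Zone B: v = q/n = 0.001591/0.12 = 0.01326 m/d → t_B = 209/0.01326 = 15770 d
Total t = 11100 + 15770 = 26860 d
   = 26860 / 365 = 73.6 yr

73.6 years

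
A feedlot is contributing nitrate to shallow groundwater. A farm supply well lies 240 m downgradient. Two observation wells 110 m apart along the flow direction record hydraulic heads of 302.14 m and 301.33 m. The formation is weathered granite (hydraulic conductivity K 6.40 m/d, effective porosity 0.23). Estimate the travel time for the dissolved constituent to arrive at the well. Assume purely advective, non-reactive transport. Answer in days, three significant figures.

1170 days

Hydraulic gradient i = (302.14 − 301.33) / 110 = 0.81 / 110 = 0.007364
Darcy flux q = K·i = 6.40 × 0.007364 = 0.04713 m/d
v_s = q/n_e = 0.04713/0.23 = 0.2049 m/d
t = L / v = 240 / 0.2049 = 1171 d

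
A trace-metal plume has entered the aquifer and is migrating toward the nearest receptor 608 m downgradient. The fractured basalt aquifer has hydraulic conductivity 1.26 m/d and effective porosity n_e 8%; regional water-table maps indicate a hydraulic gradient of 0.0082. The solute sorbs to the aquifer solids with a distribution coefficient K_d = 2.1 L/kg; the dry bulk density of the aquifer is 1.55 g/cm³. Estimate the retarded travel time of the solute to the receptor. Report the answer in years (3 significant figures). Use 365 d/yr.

538 years

Specific discharge q = 1.26 × 0.0082 = 0.01033 m/d
v_s = q/n_e = 0.01033/0.08 = 0.1292 m/d
Retardation R = 1 + ρ_b·K_d/n = 1 + 1.55×2.1/0.08 = 41.69
Contaminant velocity v_c = v/R = 0.1292/41.69 = 0.003098 m/d
t = L/v_c = 608/0.003098 = 196300 d
   = 196300/365 = 538 yr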